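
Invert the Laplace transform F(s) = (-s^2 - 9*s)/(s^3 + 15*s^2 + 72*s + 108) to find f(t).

f(t) = -6*t*exp(-6*t) + 2*exp(-3*t) - 3*exp(-6*t)

Factor the denominator: s^3 + 15*s^2 + 72*s + 108 = (s + 3)*(s + 6)^2.
Partial fraction decomposition gives [-3/(s + 6)] + [-6/(s + 6)^2] + [2/(s + 3)].
Invert each term: -3/(s + 6) ↔ -3e^(-6t); -6/(s + 6)^2 ↔ -6t·e^(-6t); 2/(s + 3) ↔ 2e^(-3t).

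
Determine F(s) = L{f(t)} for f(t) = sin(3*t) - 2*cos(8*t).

F(s) = -2*s/(s^2 + 64) + 3/(s^2 + 9)

The transform is linear, so treat each term independently.
(-2)·[L{cos(8t)} = s/(s^2 + 64)]; L{sin(3t)} = 3/(s^2 + 9).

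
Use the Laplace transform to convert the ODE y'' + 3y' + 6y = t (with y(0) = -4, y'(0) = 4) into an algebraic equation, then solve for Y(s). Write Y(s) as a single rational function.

Laplace-transform each side.
Using L{y''} = s^2 Y - s·y(0) - y'(0) and L{y'} = sY - y(0), with y(0) = -4, y'(0) = 4, the left side becomes (s^2 + 3*s + 6)Y - (-4*s - 8).
The right side is L{t} = s^(-2).
So (s^2 + 3*s + 6)Y = s^(-2) + (-4*s - 8).
Divide through and combine into a single rational function.

Y(s) = (-4*s^3 - 8*s^2 + 1)/(s^4 + 3*s^3 + 6*s^2)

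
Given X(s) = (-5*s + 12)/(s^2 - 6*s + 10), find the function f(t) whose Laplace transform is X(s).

f(t) = -3*exp(3*t)*sin(t) - 5*exp(3*t)*cos(t)

Complete the square in the denominator: s^2 - 6*s + 10 = (s - 3)^2 + 1^2.
Split the numerator to match: -5*s + 12 = -5·(s - 3) - 3·1.
Invert each term: -5·(s - 3)/((s - 3)^2 + 1) ↔ -5e^(3t)cos(t); -3·1/((s - 3)^2 + 1) ↔ -3e^(3t)sin(t).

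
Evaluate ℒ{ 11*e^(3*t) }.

L{11} = 11/s.
By the first shifting theorem, multiplying by e^(3t) replaces s with s - 3.

11/(s - 3)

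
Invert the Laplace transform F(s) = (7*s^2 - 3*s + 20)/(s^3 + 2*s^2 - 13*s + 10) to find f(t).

f(t) = 6*exp(2*t) - 4*exp(t) + 5*exp(-5*t)

Factor the denominator: s^3 + 2*s^2 - 13*s + 10 = (s - 2)*(s - 1)*(s + 5).
Partial fraction decomposition gives [5/(s + 5)] + [-4/(s - 1)] + [6/(s - 2)].
Invert each term: 5/(s + 5) ↔ 5e^(-5t); -4/(s - 1) ↔ -4e^(t); 6/(s - 2) ↔ 6e^(2t).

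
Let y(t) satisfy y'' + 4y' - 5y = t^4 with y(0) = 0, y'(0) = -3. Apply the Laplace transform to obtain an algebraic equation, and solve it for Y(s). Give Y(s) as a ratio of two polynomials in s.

Laplace-transform each side.
Using L{y''} = s^2 Y - s·y(0) - y'(0) and L{y'} = sY - y(0), with y(0) = 0, y'(0) = -3, the left side becomes (s^2 + 4*s - 5)Y - (-3).
The right side is L{t^4} = 24/s^5.
So (s^2 + 4*s - 5)Y = 24/s^5 + (-3).
Isolate Y and clear denominators.

Y(s) = (-3*s^5 + 24)/(s^7 + 4*s^6 - 5*s^5)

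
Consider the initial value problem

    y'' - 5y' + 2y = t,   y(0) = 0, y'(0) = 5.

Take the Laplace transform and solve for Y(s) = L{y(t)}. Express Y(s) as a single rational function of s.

Y(s) = (5*s^2 + 1)/(s^4 - 5*s^3 + 2*s^2)

Apply the Laplace transform to the equation.
Using L{y''} = s^2 Y - s·y(0) - y'(0) and L{y'} = sY - y(0), with y(0) = 0, y'(0) = 5, the left side becomes (s^2 - 5*s + 2)Y - (5).
The right side is L{t} = s^(-2).
So (s^2 - 5*s + 2)Y = s^(-2) + (5).
Divide through and combine into a single rational function.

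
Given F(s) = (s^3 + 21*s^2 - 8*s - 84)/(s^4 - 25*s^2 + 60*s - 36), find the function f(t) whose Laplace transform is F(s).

f(t) = 6*exp(3*t) + exp(2*t) - 5*exp(t) - exp(-6*t)

Factor the denominator: s^4 - 25*s^2 + 60*s - 36 = (s - 3)*(s - 2)*(s - 1)*(s + 6).
Partial fraction decomposition gives [1/(s - 2)] + [-5/(s - 1)] + [-1/(s + 6)] + [6/(s - 3)].
Invert each term: 1/(s - 2) ↔ e^(2t); -5/(s - 1) ↔ -5e^(t); -1/(s + 6) ↔ -e^(-6t); 6/(s - 3) ↔ 6e^(3t).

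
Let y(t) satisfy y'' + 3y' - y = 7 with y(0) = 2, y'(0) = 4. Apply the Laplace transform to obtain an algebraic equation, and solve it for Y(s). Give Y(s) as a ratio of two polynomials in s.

Y(s) = (2*s^2 + 10*s + 7)/(s^3 + 3*s^2 - s)

Laplace-transform each side.
Using L{y''} = s^2 Y - s·y(0) - y'(0) and L{y'} = sY - y(0), with y(0) = 2, y'(0) = 4, the left side becomes (s^2 + 3*s - 1)Y - (2*s + 10).
The right side is L{7} = 7/s.
So (s^2 + 3*s - 1)Y = 7/s + (2*s + 10).
Divide through and combine into a single rational function.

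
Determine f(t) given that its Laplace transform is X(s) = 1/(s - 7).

Since L{e^(7t)} = 1/(s - 7), the inverse is exp(7*t).

f(t) = exp(7*t)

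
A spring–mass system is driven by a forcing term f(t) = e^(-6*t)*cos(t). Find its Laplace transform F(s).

F(s) = (s + 6)/((s + 6)^2 + 1)

L{cos(t)} = s/(s^2 + 1).
By the first shifting theorem, multiplying by e^(-6t) replaces s with s + 6.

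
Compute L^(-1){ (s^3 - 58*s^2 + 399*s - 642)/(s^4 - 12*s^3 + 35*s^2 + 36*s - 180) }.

Factor the denominator: s^4 - 12*s^3 + 35*s^2 + 36*s - 180 = (s - 6)*(s - 5)*(s - 3)*(s + 2).
Partial fraction decomposition gives [2/(s - 3)] + [-5/(s - 6)] + [-2/(s - 5)] + [6/(s + 2)].
Invert each term: 2/(s - 3) ↔ 2e^(3t); -5/(s - 6) ↔ -5e^(6t); -2/(s - 5) ↔ -2e^(5t); 6/(s + 2) ↔ 6e^(-2t).

-5*exp(6*t) - 2*exp(5*t) + 2*exp(3*t) + 6*exp(-2*t)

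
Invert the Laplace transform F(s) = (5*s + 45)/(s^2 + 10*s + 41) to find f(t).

f(t) = 5*exp(-5*t)*sin(4*t) + 5*exp(-5*t)*cos(4*t)

Complete the square in the denominator: s^2 + 10*s + 41 = (s + 5)^2 + 4^2.
Split the numerator to match: 5*s + 45 = 5·(s + 5) + 5·4.
Invert each term: 5·(s + 5)/((s + 5)^2 + 16) ↔ 5e^(-5t)cos(4t); 5·4/((s + 5)^2 + 16) ↔ 5e^(-5t)sin(4t).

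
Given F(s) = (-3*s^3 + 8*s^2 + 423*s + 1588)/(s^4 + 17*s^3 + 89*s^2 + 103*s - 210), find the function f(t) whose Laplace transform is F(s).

f(t) = 6*exp(t) - 4*exp(-5*t) - 2*exp(-6*t) - 3*exp(-7*t)

Factor the denominator: s^4 + 17*s^3 + 89*s^2 + 103*s - 210 = (s - 1)*(s + 5)*(s + 6)*(s + 7).
Partial fraction decomposition gives [-2/(s + 6)] + [-3/(s + 7)] + [-4/(s + 5)] + [6/(s - 1)].
Invert each term: -2/(s + 6) ↔ -2e^(-6t); -3/(s + 7) ↔ -3e^(-7t); -4/(s + 5) ↔ -4e^(-5t); 6/(s - 1) ↔ 6e^(t).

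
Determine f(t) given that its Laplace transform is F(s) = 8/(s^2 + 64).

f(t) = sin(8*t)

Since L{sin(8t)} = 8/(s^2 + 64), the inverse is sin(8*t).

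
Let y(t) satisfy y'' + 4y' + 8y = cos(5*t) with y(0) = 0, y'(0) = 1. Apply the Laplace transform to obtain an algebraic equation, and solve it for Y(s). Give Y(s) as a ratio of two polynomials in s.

Take the Laplace transform of both sides.
With L{y''} = s^2 Y - s·y(0) - y'(0) and L{y'} = sY - y(0), with y(0) = 0, y'(0) = 1: the LHS transforms to (s^2 + 4*s + 8)Y - (1).
The right side is L{cos(5*t)} = s/(s^2 + 25).
So (s^2 + 4*s + 8)Y = s/(s^2 + 25) + (1).
Solve for Y(s) and write it as one ratio of polynomials.

Y(s) = (s^2 + s + 25)/(s^4 + 4*s^3 + 33*s^2 + 100*s + 200)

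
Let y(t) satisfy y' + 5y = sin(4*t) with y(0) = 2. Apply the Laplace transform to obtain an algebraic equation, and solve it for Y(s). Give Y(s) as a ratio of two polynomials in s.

Laplace-transform each side.
The derivative rules (L{y'} = sY - y(0) = sY - 2) turn the left side into (s + 5)Y - (2).
The right side is L{sin(4*t)} = 4/(s^2 + 16).
So (s + 5)Y = 4/(s^2 + 16) + (2).
Divide through and combine into a single rational function.

Y(s) = (2*s^2 + 36)/(s^3 + 5*s^2 + 16*s + 80)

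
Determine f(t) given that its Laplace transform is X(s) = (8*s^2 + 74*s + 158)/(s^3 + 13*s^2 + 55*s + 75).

f(t) = 6*t*exp(-5*t) + 2*exp(-3*t) + 6*exp(-5*t)

Factor the denominator: s^3 + 13*s^2 + 55*s + 75 = (s + 3)*(s + 5)^2.
Partial fraction decomposition gives [6/(s + 5)] + [6/(s + 5)^2] + [2/(s + 3)].
Invert each term: 6/(s + 5) ↔ 6e^(-5t); 6/(s + 5)^2 ↔ 6t·e^(-5t); 2/(s + 3) ↔ 2e^(-3t).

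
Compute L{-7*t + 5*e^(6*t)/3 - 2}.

5/(3*(s - 6)) - 2/s - 7/s^2

Apply the Laplace transform termwise.
(5/3)·[L{e^(6t)} = 1/(s - 6)]; (-7)·[L{t} = 1!/s^2 = 1/s^2]; L{-2} = -2/s.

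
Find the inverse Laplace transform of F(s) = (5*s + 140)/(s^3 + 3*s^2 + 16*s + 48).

Factor the denominator: s^3 + 3*s^2 + 16*s + 48 = (s + 3)*(s^2 + 16).
Partial fraction decomposition gives [5/(s + 3)] + [-5*s/(s^2 + 16)] + [20/(s^2 + 16)].
Invert each term: 5/(s + 3) ↔ 5e^(-3t); -5·s/(s^2 + 16) ↔ -5cos(4t); 5·4/(s^2 + 16) ↔ 5sin(4t).

5*sin(4*t) - 5*cos(4*t) + 5*exp(-3*t)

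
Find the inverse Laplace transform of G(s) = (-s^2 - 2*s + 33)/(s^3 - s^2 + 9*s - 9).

Factor the denominator: s^3 - s^2 + 9*s - 9 = (s - 1)*(s^2 + 9).
Partial fraction decomposition gives [3/(s - 1)] + [-4*s/(s^2 + 9)] + [-6/(s^2 + 9)].
Invert each term: 3/(s - 1) ↔ 3e^(t); -4·s/(s^2 + 9) ↔ -4cos(3t); -2·3/(s^2 + 9) ↔ -2sin(3t).

3*exp(t) - 2*sin(3*t) - 4*cos(3*t)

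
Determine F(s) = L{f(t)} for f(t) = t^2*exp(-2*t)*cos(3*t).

F(s) = 2*(s + 2)*(s^2 + 4*s - 23)/(s^2 + 4*s + 13)^3

L{cos(3t)} = s/(s^2 + 9).
Multiplying by e^(-2t) shifts s → s + 2, so L{exp(-2*t)*cos(3*t)} = (s + 2)/((s + 2)^2 + 9).
Then apply L{t^2·g(t)} = (-1)^2 d^2/ds^2[G(s)] with G(s) = (s + 2)/((s + 2)^2 + 9):
differentiating 2 times and applying the sign gives 2*(s + 2)*(s^2 + 4*s - 23)/(s^2 + 4*s + 13)^3.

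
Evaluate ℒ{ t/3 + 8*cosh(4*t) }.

8*s/(s^2 - 16) + 1/(3*s^2)

Apply the Laplace transform termwise.
(1/3)·[L{t} = 1!/s^2 = 1/s^2]; (8)·[L{cosh(4t)} = s/(s^2 - 16)].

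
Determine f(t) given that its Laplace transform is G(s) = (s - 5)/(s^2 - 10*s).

Rewrite the denominator: s^2 - 10*s = (s - 5)^2 - 25.
The form in (s - 5) signals a first-shifting-theorem factor e^(5t).
Since L{cosh(5t)} = s/(s^2 - 25), the inverse is exp(5*t)*cosh(5*t).

f(t) = exp(5*t)*cosh(5*t)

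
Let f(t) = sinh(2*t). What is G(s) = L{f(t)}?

L{sinh(2t)} = 2/(s^2 - 4).

G(s) = 2/(s^2 - 4)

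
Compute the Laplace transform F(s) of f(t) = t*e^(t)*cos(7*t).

L{cos(7t)} = s/(s^2 + 49).
Multiplying by e^(t) shifts s → s - 1, so L{e^(t)*cos(7*t)} = (s - 1)/((s - 1)^2 + 49).
Then apply L{t·g(t)} = -d/ds[G(s)] with G(s) = (s - 1)/((s - 1)^2 + 49):
differentiating 1 time and applying the sign gives (s - 8)*(s + 6)/(s^2 - 2*s + 50)^2.

F(s) = (s - 8)*(s + 6)/(s^2 - 2*s + 50)^2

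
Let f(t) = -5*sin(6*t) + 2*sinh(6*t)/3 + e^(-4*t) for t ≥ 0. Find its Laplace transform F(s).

F(s) = -30/(s^2 + 36) + 4/(s^2 - 36) + 1/(s + 4)

The transform is linear, so treat each term independently.
L{e^(-4t)} = 1/(s + 4); (-5)·[L{sin(6t)} = 6/(s^2 + 36)]; (2/3)·[L{sinh(6t)} = 6/(s^2 - 36)].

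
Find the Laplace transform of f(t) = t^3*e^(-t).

L{t^3} = 3!/s^4 = 6/s^4.
By the first shifting theorem, multiplying by e^(-t) replaces s with s + 1.

6/(s + 1)^4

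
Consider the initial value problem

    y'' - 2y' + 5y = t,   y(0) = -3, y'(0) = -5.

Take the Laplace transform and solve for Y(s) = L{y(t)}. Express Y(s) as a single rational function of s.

Y(s) = (-3*s^3 + s^2 + 1)/(s^4 - 2*s^3 + 5*s^2)

Transform both sides with L{·}.
The derivative rules (L{y''} = s^2 Y - s·y(0) - y'(0) and L{y'} = sY - y(0), with y(0) = -3, y'(0) = -5) turn the left side into (s^2 - 2*s + 5)Y - (-3*s + 1).
The right side is L{t} = s^(-2).
So (s^2 - 2*s + 5)Y = s^(-2) + (-3*s + 1).
Isolate Y and clear denominators.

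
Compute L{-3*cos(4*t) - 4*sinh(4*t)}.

-3*s/(s^2 + 16) - 16/(s^2 - 16)

The transform is linear, so treat each term independently.
(-3)·[L{cos(4t)} = s/(s^2 + 16)]; (-4)·[L{sinh(4t)} = 4/(s^2 - 16)].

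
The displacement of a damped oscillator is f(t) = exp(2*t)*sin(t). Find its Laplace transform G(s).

L{sin(t)} = 1/(s^2 + 1).
By the first shifting theorem, multiplying by e^(2t) replaces s with s - 2.

G(s) = 1/((s - 2)^2 + 1)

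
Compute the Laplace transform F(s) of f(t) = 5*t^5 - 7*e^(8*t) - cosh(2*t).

Apply the Laplace transform termwise.
(-7)·[L{e^(8t)} = 1/(s - 8)]; (-1)·[L{cosh(2t)} = s/(s^2 - 4)]; (5)·[L{t^5} = 5!/s^6 = 120/s^6].

F(s) = -s/(s^2 - 4) - 7/(s - 8) + 600/s^6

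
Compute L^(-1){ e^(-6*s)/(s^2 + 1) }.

Heaviside(t - 6)*(sin(t - 6))

The factor e^(-6s) signals a time shift by c = 6 (second shifting theorem).
L{sin(t)} = 1/(s^2 + 1), so L^-1{1/(s^2 + 1)} = sin(t).
Hence the inverse is u(t - 6) times that function evaluated at t - 6.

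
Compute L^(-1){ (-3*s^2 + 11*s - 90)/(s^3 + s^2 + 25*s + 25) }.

2*sin(5*t) + cos(5*t) - 4*exp(-t)

Factor the denominator: s^3 + s^2 + 25*s + 25 = (s + 1)*(s^2 + 25).
Partial fraction decomposition gives [-4/(s + 1)] + [s/(s^2 + 25)] + [10/(s^2 + 25)].
Invert each term: -4/(s + 1) ↔ -4e^(-t); 1·s/(s^2 + 25) ↔ cos(5t); 2·5/(s^2 + 25) ↔ 2sin(5t).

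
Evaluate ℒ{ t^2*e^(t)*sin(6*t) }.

36*(s^2 - 2*s - 11)/(s^2 - 2*s + 37)^3

L{sin(6t)} = 6/(s^2 + 36).
Multiplying by e^(t) shifts s → s - 1, so L{e^(t)*sin(6*t)} = 6/((s - 1)^2 + 36).
Then apply L{t^2·g(t)} = (-1)^2 d^2/ds^2[G(s)] with G(s) = 6/((s - 1)^2 + 36):
differentiating 2 times and applying the sign gives 36*(s^2 - 2*s - 11)/(s^2 - 2*s + 37)^3.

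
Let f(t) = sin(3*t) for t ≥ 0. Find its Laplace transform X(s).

L{sin(3t)} = 3/(s^2 + 9).

X(s) = 3/(s^2 + 9)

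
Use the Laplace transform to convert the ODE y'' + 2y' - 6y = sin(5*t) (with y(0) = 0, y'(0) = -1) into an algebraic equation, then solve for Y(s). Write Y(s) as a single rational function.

Transform both sides with L{·}.
The derivative rules (L{y''} = s^2 Y - s·y(0) - y'(0) and L{y'} = sY - y(0), with y(0) = 0, y'(0) = -1) turn the left side into (s^2 + 2*s - 6)Y - (-1).
The right side is L{sin(5*t)} = 5/(s^2 + 25).
So (s^2 + 2*s - 6)Y = 5/(s^2 + 25) + (-1).
Isolate Y and clear denominators.

Y(s) = (-s^2 - 20)/(s^4 + 2*s^3 + 19*s^2 + 50*s - 150)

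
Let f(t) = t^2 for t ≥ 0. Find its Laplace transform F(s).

L{t^2} = 2!/s^3 = 2/s^3.

F(s) = 2/s^3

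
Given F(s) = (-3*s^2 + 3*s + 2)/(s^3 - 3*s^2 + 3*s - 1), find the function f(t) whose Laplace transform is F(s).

Factor the denominator: s^3 - 3*s^2 + 3*s - 1 = (s - 1)^3.
Partial fraction decomposition gives [-3/(s - 1)] + [-3/(s - 1)^2] + [2/(s - 1)^3].
Invert each term: -3/(s - 1) ↔ -3e^(t); -3/(s - 1)^2 ↔ -3t·e^(t); 2/(s - 1)^3 ↔ (1)t^2·e^(t).

f(t) = t^2*exp(t) - 3*t*exp(t) - 3*exp(t)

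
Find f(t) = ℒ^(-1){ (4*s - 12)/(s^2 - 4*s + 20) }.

Complete the square in the denominator: s^2 - 4*s + 20 = (s - 2)^2 + 4^2.
Split the numerator to match: 4*s - 12 = 4·(s - 2) - 1·4.
Invert each term: 4·(s - 2)/((s - 2)^2 + 16) ↔ 4e^(2t)cos(4t); -1·4/((s - 2)^2 + 16) ↔ -e^(2t)sin(4t).

f(t) = -exp(2*t)*sin(4*t) + 4*exp(2*t)*cos(4*t)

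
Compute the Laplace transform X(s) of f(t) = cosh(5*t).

L{cosh(5t)} = s/(s^2 - 25).

X(s) = s/(s^2 - 25)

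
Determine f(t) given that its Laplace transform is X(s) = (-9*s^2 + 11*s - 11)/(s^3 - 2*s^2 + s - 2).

f(t) = -5*exp(2*t) + 3*sin(t) - 4*cos(t)

Factor the denominator: s^3 - 2*s^2 + s - 2 = (s - 2)*(s^2 + 1).
Partial fraction decomposition gives [-5/(s - 2)] + [-4*s/(s^2 + 1)] + [3/(s^2 + 1)].
Invert each term: -5/(s - 2) ↔ -5e^(2t); -4·s/(s^2 + 1) ↔ -4cos(t); 3·1/(s^2 + 1) ↔ 3sin(t).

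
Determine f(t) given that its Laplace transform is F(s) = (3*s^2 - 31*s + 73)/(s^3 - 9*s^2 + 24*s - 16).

Factor the denominator: s^3 - 9*s^2 + 24*s - 16 = (s - 4)^2*(s - 1).
Partial fraction decomposition gives [-2/(s - 4)] + [-1/(s - 4)^2] + [5/(s - 1)].
Invert each term: -2/(s - 4) ↔ -2e^(4t); -1/(s - 4)^2 ↔ -t·e^(4t); 5/(s - 1) ↔ 5e^(t).

f(t) = -t*exp(4*t) - 2*exp(4*t) + 5*exp(t)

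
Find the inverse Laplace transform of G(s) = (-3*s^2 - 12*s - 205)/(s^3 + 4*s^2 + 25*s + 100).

-4*sin(5*t) + 2*cos(5*t) - 5*exp(-4*t)

Factor the denominator: s^3 + 4*s^2 + 25*s + 100 = (s + 4)*(s^2 + 25).
Partial fraction decomposition gives [-5/(s + 4)] + [2*s/(s^2 + 25)] + [-20/(s^2 + 25)].
Invert each term: -5/(s + 4) ↔ -5e^(-4t); 2·s/(s^2 + 25) ↔ 2cos(5t); -4·5/(s^2 + 25) ↔ -4sin(5t).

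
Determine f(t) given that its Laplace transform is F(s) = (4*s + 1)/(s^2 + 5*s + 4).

Factor the denominator: s^2 + 5*s + 4 = (s + 1)*(s + 4).
Partial fraction decomposition gives [5/(s + 4)] + [-1/(s + 1)].
Invert each term: 5/(s + 4) ↔ 5e^(-4t); -1/(s + 1) ↔ -e^(-t).

f(t) = -exp(-t) + 5*exp(-4*t)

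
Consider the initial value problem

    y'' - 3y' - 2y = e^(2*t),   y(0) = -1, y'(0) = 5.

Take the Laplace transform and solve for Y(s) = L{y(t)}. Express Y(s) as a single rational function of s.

Y(s) = (-s^2 + 10*s - 15)/(s^3 - 5*s^2 + 4*s + 4)

Take the Laplace transform of both sides.
Using L{y''} = s^2 Y - s·y(0) - y'(0) and L{y'} = sY - y(0), with y(0) = -1, y'(0) = 5, the left side becomes (s^2 - 3*s - 2)Y - (-s + 8).
The right side is L{e^(2*t)} = 1/(s - 2).
So (s^2 - 3*s - 2)Y = 1/(s - 2) + (-s + 8).
Divide through and combine into a single rational function.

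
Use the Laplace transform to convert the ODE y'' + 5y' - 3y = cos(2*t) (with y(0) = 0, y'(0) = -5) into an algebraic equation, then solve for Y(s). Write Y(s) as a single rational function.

Y(s) = (-5*s^2 + s - 20)/(s^4 + 5*s^3 + s^2 + 20*s - 12)

Laplace-transform each side.
Using L{y''} = s^2 Y - s·y(0) - y'(0) and L{y'} = sY - y(0), with y(0) = 0, y'(0) = -5, the left side becomes (s^2 + 5*s - 3)Y - (-5).
The right side is L{cos(2*t)} = s/(s^2 + 4).
So (s^2 + 5*s - 3)Y = s/(s^2 + 4) + (-5).
Isolate Y and clear denominators.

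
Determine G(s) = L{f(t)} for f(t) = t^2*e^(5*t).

L{e^(5t)} = 1/(s - 5).
Then apply L{t^2·g(t)} = (-1)^2 d^2/ds^2[H(s)] with H(s) = 1/(s - 5):
differentiating 2 times and applying the sign gives 2/(s - 5)^3.

G(s) = 2/(s - 5)^3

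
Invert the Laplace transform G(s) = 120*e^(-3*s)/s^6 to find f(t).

f(t) = Heaviside(t - 3)*((t - 3)^5)

The factor e^(-3s) signals a time shift by c = 3 (second shifting theorem).
L{t^5} = 5!/s^6 = 120/s^6, so L^-1{120/s^6} = t^5.
Hence the inverse is u(t - 3) times that function evaluated at t - 3.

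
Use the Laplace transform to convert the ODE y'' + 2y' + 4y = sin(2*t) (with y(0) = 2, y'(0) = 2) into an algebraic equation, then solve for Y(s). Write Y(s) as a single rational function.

Apply the Laplace transform to the equation.
The derivative rules (L{y''} = s^2 Y - s·y(0) - y'(0) and L{y'} = sY - y(0), with y(0) = 2, y'(0) = 2) turn the left side into (s^2 + 2*s + 4)Y - (2*s + 6).
The right side is L{sin(2*t)} = 2/(s^2 + 4).
So (s^2 + 2*s + 4)Y = 2/(s^2 + 4) + (2*s + 6).
Isolate Y and clear denominators.

Y(s) = (2*s^3 + 6*s^2 + 8*s + 26)/(s^4 + 2*s^3 + 8*s^2 + 8*s + 16)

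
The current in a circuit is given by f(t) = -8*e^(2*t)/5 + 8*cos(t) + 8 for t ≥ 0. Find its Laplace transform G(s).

The transform is linear, so treat each term independently.
(-8/5)·[L{e^(2t)} = 1/(s - 2)]; L{8} = 8/s; (8)·[L{cos(t)} = s/(s^2 + 1)].

G(s) = 8*s/(s^2 + 1) - 8/(5*(s - 2)) + 8/s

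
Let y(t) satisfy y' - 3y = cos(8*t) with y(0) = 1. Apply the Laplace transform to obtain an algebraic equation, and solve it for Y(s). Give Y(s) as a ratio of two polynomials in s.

Y(s) = (s^2 + s + 64)/(s^3 - 3*s^2 + 64*s - 192)

Apply the Laplace transform to the equation.
Using L{y'} = sY - y(0) = sY - 1, the left side becomes (s - 3)Y - (1).
The right side is L{cos(8*t)} = s/(s^2 + 64).
So (s - 3)Y = s/(s^2 + 64) + (1).
Solve for Y(s) and write it as one ratio of polynomials.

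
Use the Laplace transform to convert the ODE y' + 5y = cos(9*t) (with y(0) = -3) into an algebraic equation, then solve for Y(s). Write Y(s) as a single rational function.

Laplace-transform each side.
The derivative rules (L{y'} = sY - y(0) = sY - (-3)) turn the left side into (s + 5)Y - (-3).
The right side is L{cos(9*t)} = s/(s^2 + 81).
So (s + 5)Y = s/(s^2 + 81) + (-3).
Solve for Y(s) and write it as one ratio of polynomials.

Y(s) = (-3*s^2 + s - 243)/(s^3 + 5*s^2 + 81*s + 405)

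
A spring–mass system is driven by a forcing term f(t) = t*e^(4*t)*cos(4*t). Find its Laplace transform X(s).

X(s) = s*(s - 8)/(s^2 - 8*s + 32)^2

L{cos(4t)} = s/(s^2 + 16).
Multiplying by e^(4t) shifts s → s - 4, so L{e^(4*t)*cos(4*t)} = (s - 4)/((s - 4)^2 + 16).
Then apply L{t·g(t)} = -d/ds[G(s)] with G(s) = (s - 4)/((s - 4)^2 + 16):
differentiating 1 time and applying the sign gives s*(s - 8)/(s^2 - 8*s + 32)^2.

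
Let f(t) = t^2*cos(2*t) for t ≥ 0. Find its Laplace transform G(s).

L{cos(2t)} = s/(s^2 + 4).
Then apply L{t^2·g(t)} = (-1)^2 d^2/ds^2[H(s)] with H(s) = s/(s^2 + 4):
differentiating 2 times and applying the sign gives 2*s*(s^2 - 12)/(s^2 + 4)^3.

G(s) = 2*s*(s^2 - 12)/(s^2 + 4)^3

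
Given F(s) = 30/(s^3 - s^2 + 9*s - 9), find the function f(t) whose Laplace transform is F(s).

f(t) = 3*exp(t) - sin(3*t) - 3*cos(3*t)

Factor the denominator: s^3 - s^2 + 9*s - 9 = (s - 1)*(s^2 + 9).
Partial fraction decomposition gives [3/(s - 1)] + [-3*s/(s^2 + 9)] + [-3/(s^2 + 9)].
Invert each term: 3/(s - 1) ↔ 3e^(t); -3·s/(s^2 + 9) ↔ -3cos(3t); -1·3/(s^2 + 9) ↔ -sin(3t).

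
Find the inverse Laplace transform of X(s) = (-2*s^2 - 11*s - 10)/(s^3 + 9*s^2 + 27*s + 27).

Factor the denominator: s^3 + 9*s^2 + 27*s + 27 = (s + 3)^3.
Partial fraction decomposition gives [-2/(s + 3)] + [(s + 3)^(-2)] + [5/(s + 3)^3].
Invert each term: -2/(s + 3) ↔ -2e^(-3t); 1/(s + 3)^2 ↔ t·e^(-3t); 5/(s + 3)^3 ↔ (5/2)t^2·e^(-3t).

5*t^2*exp(-3*t)/2 + t*exp(-3*t) - 2*exp(-3*t)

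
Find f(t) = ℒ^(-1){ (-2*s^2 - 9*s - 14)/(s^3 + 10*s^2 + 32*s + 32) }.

f(t) = 5*t*exp(-4*t) - exp(-2*t) - exp(-4*t)

Factor the denominator: s^3 + 10*s^2 + 32*s + 32 = (s + 2)*(s + 4)^2.
Partial fraction decomposition gives [-1/(s + 4)] + [5/(s + 4)^2] + [-1/(s + 2)].
Invert each term: -1/(s + 4) ↔ -e^(-4t); 5/(s + 4)^2 ↔ 5t·e^(-4t); -1/(s + 2) ↔ -e^(-2t).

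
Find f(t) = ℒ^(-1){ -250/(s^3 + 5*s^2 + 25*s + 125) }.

Factor the denominator: s^3 + 5*s^2 + 25*s + 125 = (s + 5)*(s^2 + 25).
Partial fraction decomposition gives [-5/(s + 5)] + [5*s/(s^2 + 25)] + [-25/(s^2 + 25)].
Invert each term: -5/(s + 5) ↔ -5e^(-5t); 5·s/(s^2 + 25) ↔ 5cos(5t); -5·5/(s^2 + 25) ↔ -5sin(5t).

f(t) = -5*sin(5*t) + 5*cos(5*t) - 5*exp(-5*t)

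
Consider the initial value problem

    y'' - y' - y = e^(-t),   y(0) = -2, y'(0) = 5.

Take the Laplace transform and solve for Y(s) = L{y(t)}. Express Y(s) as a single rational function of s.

Y(s) = (-2*s^2 + 5*s + 8)/(s^3 - 2*s - 1)

Transform both sides with L{·}.
Using L{y''} = s^2 Y - s·y(0) - y'(0) and L{y'} = sY - y(0), with y(0) = -2, y'(0) = 5, the left side becomes (s^2 - s - 1)Y - (-2*s + 7).
The right side is L{e^(-t)} = 1/(s + 1).
So (s^2 - s - 1)Y = 1/(s + 1) + (-2*s + 7).
Solve for Y(s) and write it as one ratio of polynomials.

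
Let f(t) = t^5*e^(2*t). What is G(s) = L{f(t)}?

L{t^5} = 5!/s^6 = 120/s^6.
By the first shifting theorem, multiplying by e^(2t) replaces s with s - 2.

G(s) = 120/(s - 2)^6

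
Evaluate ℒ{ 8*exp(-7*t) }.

8/(s + 7)

L{8} = 8/s.
By the first shifting theorem, multiplying by e^(-7t) replaces s with s + 7.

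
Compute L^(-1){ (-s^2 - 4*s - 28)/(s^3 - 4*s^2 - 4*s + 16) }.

-5*exp(4*t) + 5*exp(2*t) - exp(-2*t)

Factor the denominator: s^3 - 4*s^2 - 4*s + 16 = (s - 4)*(s - 2)*(s + 2).
Partial fraction decomposition gives [5/(s - 2)] + [-5/(s - 4)] + [-1/(s + 2)].
Invert each term: 5/(s - 2) ↔ 5e^(2t); -5/(s - 4) ↔ -5e^(4t); -1/(s + 2) ↔ -e^(-2t).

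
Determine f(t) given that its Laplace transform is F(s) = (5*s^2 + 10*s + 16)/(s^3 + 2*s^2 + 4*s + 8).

Factor the denominator: s^3 + 2*s^2 + 4*s + 8 = (s + 2)*(s^2 + 4).
Partial fraction decomposition gives [2/(s + 2)] + [3*s/(s^2 + 4)] + [4/(s^2 + 4)].
Invert each term: 2/(s + 2) ↔ 2e^(-2t); 3·s/(s^2 + 4) ↔ 3cos(2t); 2·2/(s^2 + 4) ↔ 2sin(2t).

f(t) = 2*sin(2*t) + 3*cos(2*t) + 2*exp(-2*t)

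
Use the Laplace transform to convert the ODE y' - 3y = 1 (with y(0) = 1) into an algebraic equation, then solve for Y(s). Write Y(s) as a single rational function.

Y(s) = (s + 1)/(s^2 - 3*s)

Take the Laplace transform of both sides.
Using L{y'} = sY - y(0) = sY - 1, the left side becomes (s - 3)Y - (1).
The right side is L{1} = 1/s.
So (s - 3)Y = 1/s + (1).
Divide through and combine into a single rational function.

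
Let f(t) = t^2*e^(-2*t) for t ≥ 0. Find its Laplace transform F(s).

L{e^(-2t)} = 1/(s + 2).
Then apply L{t^2·g(t)} = (-1)^2 d^2/ds^2[G(s)] with G(s) = 1/(s + 2):
differentiating 2 times and applying the sign gives 2/(s + 2)^3.

F(s) = 2/(s + 2)^3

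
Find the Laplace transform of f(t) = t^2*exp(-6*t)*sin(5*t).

L{sin(5t)} = 5/(s^2 + 25).
Multiplying by e^(-6t) shifts s → s + 6, so L{exp(-6*t)*sin(5*t)} = 5/((s + 6)^2 + 25).
Then apply L{t^2·g(t)} = (-1)^2 d^2/ds^2[H(s)] with H(s) = 5/((s + 6)^2 + 25):
differentiating 2 times and applying the sign gives 10*(3*s^2 + 36*s + 83)/(s^2 + 12*s + 61)^3.

10*(3*s^2 + 36*s + 83)/(s^2 + 12*s + 61)^3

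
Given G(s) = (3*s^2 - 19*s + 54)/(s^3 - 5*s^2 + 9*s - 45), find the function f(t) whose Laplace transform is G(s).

f(t) = exp(5*t) - 3*sin(3*t) + 2*cos(3*t)

Factor the denominator: s^3 - 5*s^2 + 9*s - 45 = (s - 5)*(s^2 + 9).
Partial fraction decomposition gives [1/(s - 5)] + [2*s/(s^2 + 9)] + [-9/(s^2 + 9)].
Invert each term: 1/(s - 5) ↔ e^(5t); 2·s/(s^2 + 9) ↔ 2cos(3t); -3·3/(s^2 + 9) ↔ -3sin(3t).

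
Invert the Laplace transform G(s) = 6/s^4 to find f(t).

f(t) = t^3

Since L{t^3} = 3!/s^4 = 6/s^4, the inverse is t^3.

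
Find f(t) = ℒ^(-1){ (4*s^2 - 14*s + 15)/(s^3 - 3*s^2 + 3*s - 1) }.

Factor the denominator: s^3 - 3*s^2 + 3*s - 1 = (s - 1)^3.
Partial fraction decomposition gives [4/(s - 1)] + [-6/(s - 1)^2] + [5/(s - 1)^3].
Invert each term: 4/(s - 1) ↔ 4e^(t); -6/(s - 1)^2 ↔ -6t·e^(t); 5/(s - 1)^3 ↔ (5/2)t^2·e^(t).

f(t) = 5*t^2*exp(t)/2 - 6*t*exp(t) + 4*exp(t)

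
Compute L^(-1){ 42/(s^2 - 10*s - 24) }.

Rewrite the denominator: s^2 - 10*s - 24 = (s - 5)^2 - 49.
The form in (s - 5) signals a first-shifting-theorem factor e^(5t).
Since L{sinh(7t)} = 7/(s^2 - 49), the inverse is exp(5*t)*sinh(7*t), scaled by 6.

6*exp(5*t)*sinh(7*t)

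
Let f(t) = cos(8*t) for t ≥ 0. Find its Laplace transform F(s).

L{cos(8t)} = s/(s^2 + 64).

F(s) = s/(s^2 + 64)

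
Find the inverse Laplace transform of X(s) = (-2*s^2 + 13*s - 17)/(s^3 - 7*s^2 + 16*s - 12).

-t*exp(2*t) + 4*exp(3*t) - 6*exp(2*t)

Factor the denominator: s^3 - 7*s^2 + 16*s - 12 = (s - 3)*(s - 2)^2.
Partial fraction decomposition gives [-6/(s - 2)] + [-1/(s - 2)^2] + [4/(s - 3)].
Invert each term: -6/(s - 2) ↔ -6e^(2t); -1/(s - 2)^2 ↔ -t·e^(2t); 4/(s - 3) ↔ 4e^(3t).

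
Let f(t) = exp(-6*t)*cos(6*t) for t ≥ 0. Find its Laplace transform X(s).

X(s) = (s + 6)/((s + 6)^2 + 36)

L{cos(6t)} = s/(s^2 + 36).
By the first shifting theorem, multiplying by e^(-6t) replaces s with s + 6.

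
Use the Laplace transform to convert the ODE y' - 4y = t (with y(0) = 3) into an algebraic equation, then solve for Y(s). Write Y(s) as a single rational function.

Apply the Laplace transform to the equation.
Using L{y'} = sY - y(0) = sY - 3, the left side becomes (s - 4)Y - (3).
The right side is L{t} = s^(-2).
So (s - 4)Y = s^(-2) + (3).
Solve for Y(s) and write it as one ratio of polynomials.

Y(s) = (3*s^2 + 1)/(s^3 - 4*s^2)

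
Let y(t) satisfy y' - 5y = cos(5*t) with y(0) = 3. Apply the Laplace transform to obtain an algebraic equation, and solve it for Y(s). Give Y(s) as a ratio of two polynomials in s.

Y(s) = (3*s^2 + s + 75)/(s^3 - 5*s^2 + 25*s - 125)

Transform both sides with L{·}.
With L{y'} = sY - y(0) = sY - 3: the LHS transforms to (s - 5)Y - (3).
The right side is L{cos(5*t)} = s/(s^2 + 25).
So (s - 5)Y = s/(s^2 + 25) + (3).
Isolate Y and clear denominators.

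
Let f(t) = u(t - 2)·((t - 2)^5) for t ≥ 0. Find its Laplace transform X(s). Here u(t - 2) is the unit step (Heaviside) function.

By the second shifting theorem, L{u(t - c)·g(t - c)} = e^(-cs)·G(s) with c = 2 and G(s) = L{g(t)}.
L{t^5} = 5!/s^6 = 120/s^6.

X(s) = 120*exp(-2*s)/s^6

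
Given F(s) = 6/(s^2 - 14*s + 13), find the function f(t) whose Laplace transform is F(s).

Rewrite the denominator: s^2 - 14*s + 13 = (s - 7)^2 - 36.
The form in (s - 7) signals a first-shifting-theorem factor e^(7t).
Since L{sinh(6t)} = 6/(s^2 - 36), the inverse is e^(7*t)*sinh(6*t).

f(t) = exp(7*t)*sinh(6*t)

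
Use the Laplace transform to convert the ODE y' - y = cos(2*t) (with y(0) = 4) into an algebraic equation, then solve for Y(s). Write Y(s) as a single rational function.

Y(s) = (4*s^2 + s + 16)/(s^3 - s^2 + 4*s - 4)

Laplace-transform each side.
Using L{y'} = sY - y(0) = sY - 4, the left side becomes (s - 1)Y - (4).
The right side is L{cos(2*t)} = s/(s^2 + 4).
So (s - 1)Y = s/(s^2 + 4) + (4).
Isolate Y and clear denominators.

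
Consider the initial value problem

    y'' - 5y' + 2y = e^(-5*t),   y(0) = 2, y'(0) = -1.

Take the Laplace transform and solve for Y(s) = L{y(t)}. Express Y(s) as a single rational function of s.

Y(s) = (2*s^2 - s - 54)/(s^3 - 23*s + 10)

Take the Laplace transform of both sides.
Using L{y''} = s^2 Y - s·y(0) - y'(0) and L{y'} = sY - y(0), with y(0) = 2, y'(0) = -1, the left side becomes (s^2 - 5*s + 2)Y - (2*s - 11).
The right side is L{e^(-5*t)} = 1/(s + 5).
So (s^2 - 5*s + 2)Y = 1/(s + 5) + (2*s - 11).
Isolate Y and clear denominators.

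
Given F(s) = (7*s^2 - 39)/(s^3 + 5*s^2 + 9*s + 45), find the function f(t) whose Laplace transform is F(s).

f(t) = -5*sin(3*t) + 3*cos(3*t) + 4*exp(-5*t)

Factor the denominator: s^3 + 5*s^2 + 9*s + 45 = (s + 5)*(s^2 + 9).
Partial fraction decomposition gives [4/(s + 5)] + [3*s/(s^2 + 9)] + [-15/(s^2 + 9)].
Invert each term: 4/(s + 5) ↔ 4e^(-5t); 3·s/(s^2 + 9) ↔ 3cos(3t); -5·3/(s^2 + 9) ↔ -5sin(3t).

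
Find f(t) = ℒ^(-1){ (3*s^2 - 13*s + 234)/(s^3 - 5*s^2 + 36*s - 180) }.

Factor the denominator: s^3 - 5*s^2 + 36*s - 180 = (s - 5)*(s^2 + 36).
Partial fraction decomposition gives [4/(s - 5)] + [-s/(s^2 + 36)] + [-18/(s^2 + 36)].
Invert each term: 4/(s - 5) ↔ 4e^(5t); -1·s/(s^2 + 36) ↔ -cos(6t); -3·6/(s^2 + 36) ↔ -3sin(6t).

f(t) = 4*exp(5*t) - 3*sin(6*t) - cos(6*t)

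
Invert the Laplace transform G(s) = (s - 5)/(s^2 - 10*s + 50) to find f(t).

f(t) = exp(5*t)*cos(5*t)

Rewrite the denominator: s^2 - 10*s + 50 = (s - 5)^2 + 25.
The form in (s - 5) signals a first-shifting-theorem factor e^(5t).
Since L{cos(5t)} = s/(s^2 + 25), the inverse is e^(5*t)*cos(5*t).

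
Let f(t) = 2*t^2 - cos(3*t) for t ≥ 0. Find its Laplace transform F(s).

F(s) = -s/(s^2 + 9) + 4/s^3

Apply the Laplace transform termwise.
(2)·[L{t^2} = 2!/s^3 = 2/s^3]; (-1)·[L{cos(3t)} = s/(s^2 + 9)].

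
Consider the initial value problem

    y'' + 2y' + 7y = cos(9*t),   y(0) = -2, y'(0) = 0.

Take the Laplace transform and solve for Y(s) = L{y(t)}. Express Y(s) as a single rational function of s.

Transform both sides with L{·}.
With L{y''} = s^2 Y - s·y(0) - y'(0) and L{y'} = sY - y(0), with y(0) = -2, y'(0) = 0: the LHS transforms to (s^2 + 2*s + 7)Y - (-2*s - 4).
The right side is L{cos(9*t)} = s/(s^2 + 81).
So (s^2 + 2*s + 7)Y = s/(s^2 + 81) + (-2*s - 4).
Isolate Y and clear denominators.

Y(s) = (-2*s^3 - 4*s^2 - 161*s - 324)/(s^4 + 2*s^3 + 88*s^2 + 162*s + 567)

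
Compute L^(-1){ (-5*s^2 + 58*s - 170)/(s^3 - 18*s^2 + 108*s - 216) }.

-t^2*exp(6*t) - 2*t*exp(6*t) - 5*exp(6*t)

Factor the denominator: s^3 - 18*s^2 + 108*s - 216 = (s - 6)^3.
Partial fraction decomposition gives [-5/(s - 6)] + [-2/(s - 6)^2] + [-2/(s - 6)^3].
Invert each term: -5/(s - 6) ↔ -5e^(6t); -2/(s - 6)^2 ↔ -2t·e^(6t); -2/(s - 6)^3 ↔ (-1)t^2·e^(6t).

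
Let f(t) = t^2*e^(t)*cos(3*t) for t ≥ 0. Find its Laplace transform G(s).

G(s) = 2*(s - 1)*(s^2 - 2*s - 26)/(s^2 - 2*s + 10)^3

L{cos(3t)} = s/(s^2 + 9).
Multiplying by e^(t) shifts s → s - 1, so L{e^(t)*cos(3*t)} = (s - 1)/((s - 1)^2 + 9).
Then apply L{t^2·g(t)} = (-1)^2 d^2/ds^2[H(s)] with H(s) = (s - 1)/((s - 1)^2 + 9):
differentiating 2 times and applying the sign gives 2*(s - 1)*(s^2 - 2*s - 26)/(s^2 - 2*s + 10)^3.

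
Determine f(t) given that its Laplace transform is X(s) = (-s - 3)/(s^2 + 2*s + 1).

f(t) = -2*t*exp(-t) - exp(-t)

Factor the denominator: s^2 + 2*s + 1 = (s + 1)^2.
Partial fraction decomposition gives [-1/(s + 1)] + [-2/(s + 1)^2].
Invert each term: -1/(s + 1) ↔ -e^(-t); -2/(s + 1)^2 ↔ -2t·e^(-t).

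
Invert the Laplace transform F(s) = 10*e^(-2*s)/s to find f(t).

f(t) = Heaviside(t - 2)*(10)

The factor e^(-2s) signals a time shift by c = 2 (second shifting theorem).
L{10} = 10/s, so L^-1{10/s} = 10.
Hence the inverse is u(t - 2) times that function evaluated at t - 2.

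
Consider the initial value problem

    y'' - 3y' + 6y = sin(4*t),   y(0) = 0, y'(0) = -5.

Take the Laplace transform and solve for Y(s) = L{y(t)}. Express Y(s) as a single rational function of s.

Y(s) = (-5*s^2 - 76)/(s^4 - 3*s^3 + 22*s^2 - 48*s + 96)

Laplace-transform each side.
With L{y''} = s^2 Y - s·y(0) - y'(0) and L{y'} = sY - y(0), with y(0) = 0, y'(0) = -5: the LHS transforms to (s^2 - 3*s + 6)Y - (-5).
The right side is L{sin(4*t)} = 4/(s^2 + 16).
So (s^2 - 3*s + 6)Y = 4/(s^2 + 16) + (-5).
Divide through and combine into a single rational function.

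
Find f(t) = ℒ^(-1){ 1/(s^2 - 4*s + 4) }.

f(t) = t*exp(2*t)

Rewrite the denominator: s^2 - 4*s + 4 = (s - 2)^2.
The form in (s - 2) signals a first-shifting-theorem factor e^(2t).
Since L{t} = 1!/s^2 = 1/s^2, the inverse is t*e^(2*t).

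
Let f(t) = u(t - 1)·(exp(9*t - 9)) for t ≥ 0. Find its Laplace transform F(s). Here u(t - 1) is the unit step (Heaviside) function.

F(s) = exp(-s)/(s - 9)

By the second shifting theorem, L{u(t - c)·g(t - c)} = e^(-cs)·G(s) with c = 1 and G(s) = L{g(t)}.
L{e^(9t)} = 1/(s - 9).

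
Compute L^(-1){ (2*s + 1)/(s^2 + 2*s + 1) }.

-t*exp(-t) + 2*exp(-t)

Factor the denominator: s^2 + 2*s + 1 = (s + 1)^2.
Partial fraction decomposition gives [2/(s + 1)] + [-1/(s + 1)^2].
Invert each term: 2/(s + 1) ↔ 2e^(-t); -1/(s + 1)^2 ↔ -t·e^(-t).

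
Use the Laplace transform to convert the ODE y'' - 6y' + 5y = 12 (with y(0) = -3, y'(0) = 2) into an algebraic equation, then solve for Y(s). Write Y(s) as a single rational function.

Y(s) = (-3*s^2 + 20*s + 12)/(s^3 - 6*s^2 + 5*s)

Apply the Laplace transform to the equation.
The derivative rules (L{y''} = s^2 Y - s·y(0) - y'(0) and L{y'} = sY - y(0), with y(0) = -3, y'(0) = 2) turn the left side into (s^2 - 6*s + 5)Y - (-3*s + 20).
The right side is L{12} = 12/s.
So (s^2 - 6*s + 5)Y = 12/s + (-3*s + 20).
Divide through and combine into a single rational function.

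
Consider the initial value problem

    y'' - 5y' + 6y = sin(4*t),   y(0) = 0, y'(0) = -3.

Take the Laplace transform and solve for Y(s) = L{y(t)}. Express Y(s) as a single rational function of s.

Take the Laplace transform of both sides.
The derivative rules (L{y''} = s^2 Y - s·y(0) - y'(0) and L{y'} = sY - y(0), with y(0) = 0, y'(0) = -3) turn the left side into (s^2 - 5*s + 6)Y - (-3).
The right side is L{sin(4*t)} = 4/(s^2 + 16).
So (s^2 - 5*s + 6)Y = 4/(s^2 + 16) + (-3).
Isolate Y and clear denominators.

Y(s) = (-3*s^2 - 44)/(s^4 - 5*s^3 + 22*s^2 - 80*s + 96)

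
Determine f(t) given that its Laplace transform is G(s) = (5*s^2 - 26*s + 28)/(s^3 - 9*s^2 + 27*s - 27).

f(t) = -5*t^2*exp(3*t)/2 + 4*t*exp(3*t) + 5*exp(3*t)

Factor the denominator: s^3 - 9*s^2 + 27*s - 27 = (s - 3)^3.
Partial fraction decomposition gives [5/(s - 3)] + [4/(s - 3)^2] + [-5/(s - 3)^3].
Invert each term: 5/(s - 3) ↔ 5e^(3t); 4/(s - 3)^2 ↔ 4t·e^(3t); -5/(s - 3)^3 ↔ (-5/2)t^2·e^(3t).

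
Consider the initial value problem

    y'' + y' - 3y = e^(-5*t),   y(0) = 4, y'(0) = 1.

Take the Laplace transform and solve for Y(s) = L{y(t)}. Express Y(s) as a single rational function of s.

Transform both sides with L{·}.
Using L{y''} = s^2 Y - s·y(0) - y'(0) and L{y'} = sY - y(0), with y(0) = 4, y'(0) = 1, the left side becomes (s^2 + s - 3)Y - (4*s + 5).
The right side is L{e^(-5*t)} = 1/(s + 5).
So (s^2 + s - 3)Y = 1/(s + 5) + (4*s + 5).
Isolate Y and clear denominators.

Y(s) = (4*s^2 + 25*s + 26)/(s^3 + 6*s^2 + 2*s - 15)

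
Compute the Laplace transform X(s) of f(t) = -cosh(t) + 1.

X(s) = -s/(s^2 - 1) + 1/s

Apply the Laplace transform termwise.
L{1} = 1/s; (-1)·[L{cosh(t)} = s/(s^2 - 1)].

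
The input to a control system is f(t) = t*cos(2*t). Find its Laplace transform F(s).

L{cos(2t)} = s/(s^2 + 4).
Then apply L{t·g(t)} = -d/ds[G(s)] with G(s) = s/(s^2 + 4):
differentiating 1 time and applying the sign gives (s - 2)*(s + 2)/(s^2 + 4)^2.

F(s) = (s - 2)*(s + 2)/(s^2 + 4)^2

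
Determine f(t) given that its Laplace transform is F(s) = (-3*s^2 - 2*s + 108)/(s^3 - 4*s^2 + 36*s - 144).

Factor the denominator: s^3 - 4*s^2 + 36*s - 144 = (s - 4)*(s^2 + 36).
Partial fraction decomposition gives [1/(s - 4)] + [-4*s/(s^2 + 36)] + [-18/(s^2 + 36)].
Invert each term: 1/(s - 4) ↔ e^(4t); -4·s/(s^2 + 36) ↔ -4cos(6t); -3·6/(s^2 + 36) ↔ -3sin(6t).

f(t) = exp(4*t) - 3*sin(6*t) - 4*cos(6*t)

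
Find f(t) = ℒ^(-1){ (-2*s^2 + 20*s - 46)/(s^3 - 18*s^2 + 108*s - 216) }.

Factor the denominator: s^3 - 18*s^2 + 108*s - 216 = (s - 6)^3.
Partial fraction decomposition gives [-2/(s - 6)] + [-4/(s - 6)^2] + [2/(s - 6)^3].
Invert each term: -2/(s - 6) ↔ -2e^(6t); -4/(s - 6)^2 ↔ -4t·e^(6t); 2/(s - 6)^3 ↔ (1)t^2·e^(6t).

f(t) = t^2*exp(6*t) - 4*t*exp(6*t) - 2*exp(6*t)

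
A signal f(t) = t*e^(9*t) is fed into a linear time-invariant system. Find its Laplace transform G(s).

L{e^(9t)} = 1/(s - 9).
Then apply L{t·g(t)} = -d/ds[H(s)] with H(s) = 1/(s - 9):
differentiating 1 time and applying the sign gives (s - 9)^(-2).

G(s) = (s - 9)^(-2)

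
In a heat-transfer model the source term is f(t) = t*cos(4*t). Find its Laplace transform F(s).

L{cos(4t)} = s/(s^2 + 16).
Then apply L{t·g(t)} = -d/ds[G(s)] with G(s) = s/(s^2 + 16):
differentiating 1 time and applying the sign gives (s - 4)*(s + 4)/(s^2 + 16)^2.

F(s) = (s - 4)*(s + 4)/(s^2 + 16)^2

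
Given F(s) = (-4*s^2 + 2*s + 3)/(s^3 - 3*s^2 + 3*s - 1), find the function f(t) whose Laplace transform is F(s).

Factor the denominator: s^3 - 3*s^2 + 3*s - 1 = (s - 1)^3.
Partial fraction decomposition gives [-4/(s - 1)] + [-6/(s - 1)^2] + [(s - 1)^(-3)].
Invert each term: -4/(s - 1) ↔ -4e^(t); -6/(s - 1)^2 ↔ -6t·e^(t); 1/(s - 1)^3 ↔ (1/2)t^2·e^(t).

f(t) = t^2*exp(t)/2 - 6*t*exp(t) - 4*exp(t)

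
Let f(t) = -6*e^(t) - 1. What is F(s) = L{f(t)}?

F(s) = -6/(s - 1) - 1/s

Apply the Laplace transform termwise.
(-6)·[L{e^(t)} = 1/(s - 1)]; L{-1} = -1/s.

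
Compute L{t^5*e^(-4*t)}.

L{t^5} = 5!/s^6 = 120/s^6.
By the first shifting theorem, multiplying by e^(-4t) replaces s with s + 4.

120/(s + 4)^6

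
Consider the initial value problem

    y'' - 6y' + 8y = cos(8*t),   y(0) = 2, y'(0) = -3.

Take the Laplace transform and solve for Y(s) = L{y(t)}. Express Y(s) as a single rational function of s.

Transform both sides with L{·}.
Using L{y''} = s^2 Y - s·y(0) - y'(0) and L{y'} = sY - y(0), with y(0) = 2, y'(0) = -3, the left side becomes (s^2 - 6*s + 8)Y - (2*s - 15).
The right side is L{cos(8*t)} = s/(s^2 + 64).
So (s^2 - 6*s + 8)Y = s/(s^2 + 64) + (2*s - 15).
Divide through and combine into a single rational function.

Y(s) = (2*s^3 - 15*s^2 + 129*s - 960)/(s^4 - 6*s^3 + 72*s^2 - 384*s + 512)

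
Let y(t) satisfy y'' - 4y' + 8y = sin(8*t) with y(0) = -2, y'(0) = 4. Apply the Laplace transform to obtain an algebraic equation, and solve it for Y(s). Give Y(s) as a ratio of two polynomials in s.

Take the Laplace transform of both sides.
With L{y''} = s^2 Y - s·y(0) - y'(0) and L{y'} = sY - y(0), with y(0) = -2, y'(0) = 4: the LHS transforms to (s^2 - 4*s + 8)Y - (-2*s + 12).
The right side is L{sin(8*t)} = 8/(s^2 + 64).
So (s^2 - 4*s + 8)Y = 8/(s^2 + 64) + (-2*s + 12).
Isolate Y and clear denominators.

Y(s) = (-2*s^3 + 12*s^2 - 128*s + 776)/(s^4 - 4*s^3 + 72*s^2 - 256*s + 512)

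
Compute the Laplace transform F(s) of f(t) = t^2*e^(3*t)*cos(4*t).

L{cos(4t)} = s/(s^2 + 16).
Multiplying by e^(3t) shifts s → s - 3, so L{e^(3*t)*cos(4*t)} = (s - 3)/((s - 3)^2 + 16).
Then apply L{t^2·g(t)} = (-1)^2 d^2/ds^2[G(s)] with G(s) = (s - 3)/((s - 3)^2 + 16):
differentiating 2 times and applying the sign gives 2*(s - 3)*(s^2 - 6*s - 39)/(s^2 - 6*s + 25)^3.

F(s) = 2*(s - 3)*(s^2 - 6*s - 39)/(s^2 - 6*s + 25)^3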